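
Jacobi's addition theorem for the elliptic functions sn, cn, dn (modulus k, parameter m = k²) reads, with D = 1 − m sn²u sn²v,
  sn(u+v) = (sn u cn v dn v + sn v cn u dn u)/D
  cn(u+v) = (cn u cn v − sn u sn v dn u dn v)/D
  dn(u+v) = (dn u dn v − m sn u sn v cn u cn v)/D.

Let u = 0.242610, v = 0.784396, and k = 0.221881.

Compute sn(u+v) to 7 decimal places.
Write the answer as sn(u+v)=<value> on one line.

sn(u+v)=0.8520135

sn u = 0.2401246131078442, cn u = 0.9707420719118998, dn u = 0.9985796606407469
sn v = 0.7039178624539447, cn v = 0.7102813829168475, dn v = 0.9877276616768765
m = k² = 0.049231178161
D = 1 − m·sn²u·sn²v = 0.9985934422851562
sn(u+v) = (sn u·cn v·dn v + sn v·cn u·dn u)/D = 0.8508150549676357/0.9985934422851562 = 0.8520134610744607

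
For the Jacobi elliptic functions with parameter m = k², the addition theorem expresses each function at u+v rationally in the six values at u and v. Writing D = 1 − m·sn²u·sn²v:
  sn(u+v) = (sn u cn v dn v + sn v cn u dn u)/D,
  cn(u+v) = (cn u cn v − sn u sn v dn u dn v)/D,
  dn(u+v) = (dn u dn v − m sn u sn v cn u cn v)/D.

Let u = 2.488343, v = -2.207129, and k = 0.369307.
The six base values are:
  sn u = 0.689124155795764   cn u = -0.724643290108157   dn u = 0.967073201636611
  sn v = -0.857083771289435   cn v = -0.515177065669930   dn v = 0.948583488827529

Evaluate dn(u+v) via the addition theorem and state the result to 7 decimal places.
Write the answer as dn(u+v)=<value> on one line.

dn(u+v)=0.9947521

m = k² = 0.136387660249
D = 1 − m·sn²u·sn²v = 0.9524208619781314
dn(u+v) = (dn u·dn v − m·sn u·sn v·cn u·cn v)/D = 0.9474226623115853/0.9524208619781314 = 0.9947521102633503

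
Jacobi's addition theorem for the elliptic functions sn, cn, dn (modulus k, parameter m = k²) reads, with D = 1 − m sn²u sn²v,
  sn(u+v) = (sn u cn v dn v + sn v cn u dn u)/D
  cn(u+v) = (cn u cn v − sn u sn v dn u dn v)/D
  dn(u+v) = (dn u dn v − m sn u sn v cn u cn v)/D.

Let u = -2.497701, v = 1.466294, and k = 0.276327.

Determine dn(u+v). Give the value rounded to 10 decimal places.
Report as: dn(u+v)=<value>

dn(u+v)=0.9718789949

sn u = -0.6461473997374339, cn u = -0.7632126425921892, dn u = 0.9839312077103815
sn v = 0.9914853585362258, cn v = 0.130218216115457, dn v = 0.9617370491017058
m = k² = 0.076356610929
D = 1 − m·sn²u·sn²v = 0.9686611932354684
dn(u+v) = (dn u·dn v − m·sn u·sn v·cn u·cn v)/D = 0.9414214668445093/0.9686611932354684 = 0.971878994863029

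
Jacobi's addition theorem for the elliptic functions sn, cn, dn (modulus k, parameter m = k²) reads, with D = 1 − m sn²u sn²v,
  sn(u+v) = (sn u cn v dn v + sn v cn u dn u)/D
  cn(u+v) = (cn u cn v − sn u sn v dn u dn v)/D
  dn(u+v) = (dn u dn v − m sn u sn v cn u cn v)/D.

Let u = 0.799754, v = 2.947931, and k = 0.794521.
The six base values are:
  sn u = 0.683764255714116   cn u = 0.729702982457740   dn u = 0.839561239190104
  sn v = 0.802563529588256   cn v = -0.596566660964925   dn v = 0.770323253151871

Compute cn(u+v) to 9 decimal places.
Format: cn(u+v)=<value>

m = k² = 0.631263619441
D = 1 − m·sn²u·sn²v = 0.8098998804512904
cn(u+v) = (cn u·cn v − sn u·sn v·dn u·dn v)/D = -0.7902207234012887/0.8098998804512904 = -0.9757017410114493

cn(u+v)=-0.975701741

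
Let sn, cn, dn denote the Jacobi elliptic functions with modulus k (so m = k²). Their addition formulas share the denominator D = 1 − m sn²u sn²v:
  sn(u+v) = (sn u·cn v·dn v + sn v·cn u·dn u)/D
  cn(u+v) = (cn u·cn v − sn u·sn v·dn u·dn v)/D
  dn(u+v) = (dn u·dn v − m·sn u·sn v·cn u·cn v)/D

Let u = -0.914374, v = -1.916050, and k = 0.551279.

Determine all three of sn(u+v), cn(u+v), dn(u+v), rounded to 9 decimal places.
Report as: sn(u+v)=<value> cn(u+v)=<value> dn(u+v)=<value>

sn(u+v)=-0.557778906 cn(u+v)=-0.829989574 dn(u+v)=0.951550731

sn u = -0.7718789360775182, cn u = 0.6357695400377708, dn u = 0.9049487157425341
sn v = -0.986073016150588, cn v = -0.1663129785064357, dn v = 0.8393435389236768
m = k² = 0.303908535841
D = 1 − m·sn²u·sn²v = 0.8239405153119752
sn(u+v) = (sn u·cn v·dn v + sn v·cn u·dn u)/D = -0.4595766390647575/0.8239405153119752 = -0.5577789057875669
cn(u+v) = (cn u·cn v − sn u·sn v·dn u·dn v)/D = -0.6838620369625037/0.8239405153119752 = -0.8299895735841653
dn(u+v) = (dn u·dn v − m·sn u·sn v·cn u·cn v)/D = 0.7840212000191855/0.8239405153119752 = 0.9515507314533808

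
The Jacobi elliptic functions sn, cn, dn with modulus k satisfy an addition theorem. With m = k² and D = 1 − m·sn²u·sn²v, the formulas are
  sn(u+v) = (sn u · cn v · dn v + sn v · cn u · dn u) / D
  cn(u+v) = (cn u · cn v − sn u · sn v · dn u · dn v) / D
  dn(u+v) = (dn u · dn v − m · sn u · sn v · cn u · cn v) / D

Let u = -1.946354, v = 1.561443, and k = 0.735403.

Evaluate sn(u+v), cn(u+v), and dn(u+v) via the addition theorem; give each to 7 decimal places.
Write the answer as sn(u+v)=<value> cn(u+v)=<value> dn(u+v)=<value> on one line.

sn u = -0.9992780985965192, cn u = -0.03799054705219853, dn u = 0.6782057060195997
sn v = 0.9747952238281029, cn v = 0.2231014827425375, dn v = 0.6972096014307146
m = k² = 0.540817572409
D = 1 − m·sn²u·sn²v = 0.4868429290021645
sn(u+v) = (sn u·cn v·dn v + sn v·cn u·dn u)/D = -0.180552199683857/0.4868429290021645 = -0.3708633502265662
cn(u+v) = (cn u·cn v − sn u·sn v·dn u·dn v)/D = 0.452124917150921/0.4868429290021645 = 0.9286874476694122
dn(u+v) = (dn u·dn v − m·sn u·sn v·cn u·cn v)/D = 0.4683864570197659/0.4868429290021645 = 0.9620894730457992

sn(u+v)=-0.3708634 cn(u+v)=0.9286874 dn(u+v)=0.9620895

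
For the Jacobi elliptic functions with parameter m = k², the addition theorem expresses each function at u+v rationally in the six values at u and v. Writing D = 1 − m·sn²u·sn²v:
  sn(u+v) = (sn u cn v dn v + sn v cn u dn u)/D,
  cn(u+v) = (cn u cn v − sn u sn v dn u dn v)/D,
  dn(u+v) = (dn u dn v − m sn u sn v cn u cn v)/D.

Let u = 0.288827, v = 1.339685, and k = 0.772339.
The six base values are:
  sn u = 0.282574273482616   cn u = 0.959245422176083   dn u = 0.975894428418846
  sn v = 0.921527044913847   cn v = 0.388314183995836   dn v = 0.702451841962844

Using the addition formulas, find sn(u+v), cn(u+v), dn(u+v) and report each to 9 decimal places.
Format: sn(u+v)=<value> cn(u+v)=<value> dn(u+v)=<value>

sn(u+v)=0.979353243 cn(u+v)=0.202156440 dn(u+v)=0.654117785

m = k² = 0.596507530921
D = 1 − m·sn²u·sn²v = 0.9595519730955884
sn(u+v) = (sn u·cn v·dn v + sn v·cn u·dn u)/D = 0.9397403363175589/0.9595519730955884 = 0.979353242624143
cn(u+v) = (cn u·cn v − sn u·sn v·dn u·dn v)/D = 0.1939796107053473/0.9595519730955884 = 0.2021564398221747
dn(u+v) = (dn u·dn v − m·sn u·sn v·cn u·cn v)/D = 0.6276600116729602/0.9595519730955884 = 0.654117785457812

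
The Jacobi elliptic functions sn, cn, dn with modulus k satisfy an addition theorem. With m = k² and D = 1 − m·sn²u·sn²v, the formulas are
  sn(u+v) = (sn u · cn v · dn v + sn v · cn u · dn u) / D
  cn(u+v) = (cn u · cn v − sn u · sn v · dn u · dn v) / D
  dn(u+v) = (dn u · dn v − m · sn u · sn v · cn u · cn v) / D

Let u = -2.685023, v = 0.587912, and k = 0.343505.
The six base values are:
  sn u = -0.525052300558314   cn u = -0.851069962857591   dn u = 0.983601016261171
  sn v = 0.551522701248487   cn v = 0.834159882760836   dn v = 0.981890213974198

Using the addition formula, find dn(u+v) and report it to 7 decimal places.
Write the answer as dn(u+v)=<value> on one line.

m = k² = 0.117995685025
D = 1 − m·sn²u·sn²v = 0.9901054045203639
dn(u+v) = (dn u·dn v − m·sn u·sn v·cn u·cn v)/D = 0.9415306784016514/0.9901054045203639 = 0.950939843478338

dn(u+v)=0.9509398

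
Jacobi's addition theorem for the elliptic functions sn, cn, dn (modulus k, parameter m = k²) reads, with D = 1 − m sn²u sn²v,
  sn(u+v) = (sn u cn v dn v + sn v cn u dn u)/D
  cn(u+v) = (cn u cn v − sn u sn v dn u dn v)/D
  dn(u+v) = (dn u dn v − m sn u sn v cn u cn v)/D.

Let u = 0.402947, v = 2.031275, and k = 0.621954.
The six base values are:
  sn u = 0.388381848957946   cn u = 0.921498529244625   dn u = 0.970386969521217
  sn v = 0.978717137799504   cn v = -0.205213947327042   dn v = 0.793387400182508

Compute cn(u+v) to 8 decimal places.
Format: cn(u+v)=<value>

cn(u+v)=-0.51027302

m = k² = 0.386826778116
D = 1 − m·sn²u·sn²v = 0.9441081137422609
cn(u+v) = (cn u·cn v − sn u·sn v·dn u·dn v)/D = -0.4817528983997484/0.9441081137422609 = -0.5102730199936251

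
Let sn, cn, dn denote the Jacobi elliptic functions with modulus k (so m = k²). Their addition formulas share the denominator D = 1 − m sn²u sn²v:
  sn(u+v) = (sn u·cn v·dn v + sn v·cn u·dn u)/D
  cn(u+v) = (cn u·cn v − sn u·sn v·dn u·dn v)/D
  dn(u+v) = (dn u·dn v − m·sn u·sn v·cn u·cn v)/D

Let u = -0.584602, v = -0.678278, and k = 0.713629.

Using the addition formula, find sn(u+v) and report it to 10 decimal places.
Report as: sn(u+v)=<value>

sn(u+v)=-0.9080705410

sn u = -0.5386770480101201, cn u = 0.8425123369702682, dn u = 0.9231601566634062
sn v = -0.6086083993165166, cn v = 0.7934707406586505, dn v = 0.9007583546467209
m = k² = 0.509266349641
D = 1 − m·sn²u·sn²v = 0.9452634013143597
sn(u+v) = (sn u·cn v·dn v + sn v·cn u·dn u)/D = -0.8583658481940548/0.9452634013143597 = -0.9080705409735778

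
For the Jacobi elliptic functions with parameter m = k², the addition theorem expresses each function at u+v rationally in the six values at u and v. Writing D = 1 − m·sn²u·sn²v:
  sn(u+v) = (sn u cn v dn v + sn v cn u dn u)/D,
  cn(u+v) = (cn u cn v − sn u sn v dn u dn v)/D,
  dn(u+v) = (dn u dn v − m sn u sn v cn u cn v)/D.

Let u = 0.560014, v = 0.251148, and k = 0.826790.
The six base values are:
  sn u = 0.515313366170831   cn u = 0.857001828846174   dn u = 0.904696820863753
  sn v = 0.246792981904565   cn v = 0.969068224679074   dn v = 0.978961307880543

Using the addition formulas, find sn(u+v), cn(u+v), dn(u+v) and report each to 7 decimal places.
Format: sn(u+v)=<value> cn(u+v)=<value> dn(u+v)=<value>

m = k² = 0.6835817041
D = 1 − m·sn²u·sn²v = 0.9889439789754394
sn(u+v) = (sn u·cn v·dn v + sn v·cn u·dn u)/D = 0.680212857424518/0.9889439789754394 = 0.6878173808482343
cn(u+v) = (cn u·cn v − sn u·sn v·dn u·dn v)/D = 0.7178583858576472/0.9889439789754394 = 0.7258837721034098
dn(u+v) = (dn u·dn v − m·sn u·sn v·cn u·cn v)/D = 0.8134642556402125/0.9889439789754394 = 0.8225584794833105

sn(u+v)=0.6878174 cn(u+v)=0.7258838 dn(u+v)=0.8225585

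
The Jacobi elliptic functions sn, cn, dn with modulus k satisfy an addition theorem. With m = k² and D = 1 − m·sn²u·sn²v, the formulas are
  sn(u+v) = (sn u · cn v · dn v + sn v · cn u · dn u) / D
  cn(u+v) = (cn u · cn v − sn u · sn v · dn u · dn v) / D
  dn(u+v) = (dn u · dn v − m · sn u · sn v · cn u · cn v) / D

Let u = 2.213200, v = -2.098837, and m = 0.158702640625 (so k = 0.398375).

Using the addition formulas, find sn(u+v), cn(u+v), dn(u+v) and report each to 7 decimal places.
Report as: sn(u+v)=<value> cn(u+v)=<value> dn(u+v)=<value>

sn(u+v)=0.1140747 cn(u+v)=0.9934722 dn(u+v)=0.9989669

sn u = 0.8624706569496365, cn u = -0.5061070696017419, dn u = 0.9391209435555588
sn v = -0.9115749508815859, cn v = -0.4111339306421136, dn v = 0.9317312073281686
m = k² = 0.158702640625
D = 1 − m·sn²u·sn²v = 0.901902582311392
sn(u+v) = (sn u·cn v·dn v + sn v·cn u·dn u)/D = 0.1028842436953766/0.901902582311392 = 0.1140746747078884
cn(u+v) = (cn u·cn v − sn u·sn v·dn u·dn v)/D = 0.8960151228518343/0.901902582311392 = 0.9934721780655407
dn(u+v) = (dn u·dn v − m·sn u·sn v·cn u·cn v)/D = 0.9009707952704444/0.901902582311392 = 0.9989668650925029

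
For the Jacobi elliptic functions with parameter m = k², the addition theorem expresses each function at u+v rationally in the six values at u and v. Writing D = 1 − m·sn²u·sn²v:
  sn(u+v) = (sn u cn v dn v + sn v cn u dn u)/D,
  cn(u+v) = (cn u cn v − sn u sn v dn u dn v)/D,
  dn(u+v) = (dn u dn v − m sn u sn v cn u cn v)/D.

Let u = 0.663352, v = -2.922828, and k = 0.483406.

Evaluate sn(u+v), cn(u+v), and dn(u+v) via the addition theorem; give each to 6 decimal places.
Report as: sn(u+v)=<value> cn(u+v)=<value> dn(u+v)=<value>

sn(u+v)=-0.869652 cn(u+v)=-0.493665 dn(u+v)=0.907341

sn u = 0.6075543429558383, cn u = 0.7942781127259517, dn u = 0.9558990550145902
sn v = -0.4152337672061328, cn v = -0.9097147457152726, dn v = 0.9796473214467367
m = k² = 0.233681360836
D = 1 − m·sn²u·sn²v = 0.9851276478756429
sn(u+v) = (sn u·cn v·dn v + sn v·cn u·dn u)/D = -0.8567183079685248/0.9851276478756429 = -0.8696520799268769
cn(u+v) = (cn u·cn v − sn u·sn v·dn u·dn v)/D = -0.4863231676576231/0.9851276478756429 = -0.4936651292919695
dn(u+v) = (dn u·dn v − m·sn u·sn v·cn u·cn v)/D = 0.893846881937537/0.9851276478756429 = 0.9073411794553261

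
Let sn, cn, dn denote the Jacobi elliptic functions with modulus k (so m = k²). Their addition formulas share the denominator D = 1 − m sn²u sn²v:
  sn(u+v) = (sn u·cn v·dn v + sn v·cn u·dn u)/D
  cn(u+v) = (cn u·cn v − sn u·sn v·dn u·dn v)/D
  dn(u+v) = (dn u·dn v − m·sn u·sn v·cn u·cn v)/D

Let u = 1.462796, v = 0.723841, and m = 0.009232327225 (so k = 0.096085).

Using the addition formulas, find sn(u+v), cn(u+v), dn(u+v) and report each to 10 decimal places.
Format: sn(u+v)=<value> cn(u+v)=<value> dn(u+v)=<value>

sn(u+v)=0.8198256215 cn(u+v)=-0.5726132642 dn(u+v)=0.9968925836

sn u = 0.9938313736284721, cn u = 0.1109017618964833, dn u = 0.9954301698367974
sn v = 0.6618738022081428, cn v = 0.7496152812947027, dn v = 0.99797571635389
m = k² = 0.009232327225
D = 1 − m·sn²u·sn²v = 0.9960052741753721
sn(u+v) = (sn u·cn v·dn v + sn v·cn u·dn u)/D = 0.8165506429382142/0.9960052741753721 = 0.8198256215201925
cn(u+v) = (cn u·cn v − sn u·sn v·dn u·dn v)/D = -0.5703258311722757/0.9960052741753721 = -0.5726132641661648
dn(u+v) = (dn u·dn v − m·sn u·sn v·cn u·cn v)/D = 0.9929102710139258/0.9960052741753721 = 0.9968925835618604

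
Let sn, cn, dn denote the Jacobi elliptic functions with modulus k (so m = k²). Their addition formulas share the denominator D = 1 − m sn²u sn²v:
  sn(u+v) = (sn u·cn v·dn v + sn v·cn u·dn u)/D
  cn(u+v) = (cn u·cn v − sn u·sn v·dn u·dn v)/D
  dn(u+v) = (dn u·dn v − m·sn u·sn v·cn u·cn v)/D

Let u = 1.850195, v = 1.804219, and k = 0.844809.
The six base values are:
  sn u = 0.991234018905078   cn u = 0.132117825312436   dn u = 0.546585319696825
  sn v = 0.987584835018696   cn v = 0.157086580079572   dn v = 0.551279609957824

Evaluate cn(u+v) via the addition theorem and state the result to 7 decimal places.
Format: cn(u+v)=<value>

cn(u+v)=-0.8676145

m = k² = 0.713702246481
D = 1 − m·sn²u·sn²v = 0.3160595564909232
cn(u+v) = (cn u·cn v − sn u·sn v·dn u·dn v)/D = -0.2742178662811677/0.3160595564909232 = -0.8676145386195368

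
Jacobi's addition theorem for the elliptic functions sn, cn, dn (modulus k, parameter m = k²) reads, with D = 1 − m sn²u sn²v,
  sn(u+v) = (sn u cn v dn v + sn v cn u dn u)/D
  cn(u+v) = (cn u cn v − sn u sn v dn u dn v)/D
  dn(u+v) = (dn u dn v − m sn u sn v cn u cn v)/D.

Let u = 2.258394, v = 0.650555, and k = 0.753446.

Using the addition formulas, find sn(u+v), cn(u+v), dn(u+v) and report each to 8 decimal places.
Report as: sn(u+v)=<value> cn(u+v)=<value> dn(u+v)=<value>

sn u = 0.9742245561546482, cn u = -0.2255803940622474, dn u = 0.6791218049644147
sn v = 0.5865679641713511, cn v = 0.8099000082774889, dn v = 0.8970410225306617
m = k² = 0.567680874916
D = 1 − m·sn²u·sn²v = 0.814621617946899
sn(u+v) = (sn u·cn v·dn v + sn v·cn u·dn u)/D = 0.6179271259503838/0.814621617946899 = 0.7585449641119925
cn(u+v) = (cn u·cn v − sn u·sn v·dn u·dn v)/D = -0.5308243093916498/0.814621617946899 = -0.6516207005769046
dn(u+v) = (dn u·dn v − m·sn u·sn v·cn u·cn v)/D = 0.6684673210237806/0.814621617946899 = 0.8205862774775449

sn(u+v)=0.75854496 cn(u+v)=-0.65162070 dn(u+v)=0.82058628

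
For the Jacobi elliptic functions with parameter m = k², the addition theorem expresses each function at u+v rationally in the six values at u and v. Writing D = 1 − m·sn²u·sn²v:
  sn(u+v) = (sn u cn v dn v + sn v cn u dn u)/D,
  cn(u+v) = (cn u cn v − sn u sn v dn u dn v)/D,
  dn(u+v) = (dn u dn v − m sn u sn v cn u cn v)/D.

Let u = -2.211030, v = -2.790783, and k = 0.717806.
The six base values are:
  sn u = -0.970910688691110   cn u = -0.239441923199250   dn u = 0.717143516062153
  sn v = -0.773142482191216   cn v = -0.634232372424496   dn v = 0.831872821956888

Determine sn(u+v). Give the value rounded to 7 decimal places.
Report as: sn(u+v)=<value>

m = k² = 0.515245453636
D = 1 − m·sn²u·sn²v = 0.7096700713044072
sn(u+v) = (sn u·cn v·dn v + sn v·cn u·dn u)/D = 0.645012693551694/0.7096700713044072 = 0.9088909334532457

sn(u+v)=0.9088909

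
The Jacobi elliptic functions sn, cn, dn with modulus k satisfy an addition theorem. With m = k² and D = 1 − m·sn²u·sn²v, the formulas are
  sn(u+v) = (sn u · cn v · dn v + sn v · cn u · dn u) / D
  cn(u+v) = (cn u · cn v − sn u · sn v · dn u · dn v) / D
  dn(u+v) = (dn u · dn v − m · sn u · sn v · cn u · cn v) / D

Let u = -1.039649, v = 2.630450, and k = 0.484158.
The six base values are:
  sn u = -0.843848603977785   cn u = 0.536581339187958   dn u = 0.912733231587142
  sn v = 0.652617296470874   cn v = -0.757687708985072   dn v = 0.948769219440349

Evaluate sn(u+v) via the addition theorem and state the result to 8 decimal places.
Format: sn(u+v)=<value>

sn(u+v)=0.99712893

m = k² = 0.234408968964
D = 1 − m·sn²u·sn²v = 0.9289080450863625
sn(u+v) = (sn u·cn v·dn v + sn v·cn u·dn u)/D = 0.9262410894421568/0.9289080450863625 = 0.9971289347117694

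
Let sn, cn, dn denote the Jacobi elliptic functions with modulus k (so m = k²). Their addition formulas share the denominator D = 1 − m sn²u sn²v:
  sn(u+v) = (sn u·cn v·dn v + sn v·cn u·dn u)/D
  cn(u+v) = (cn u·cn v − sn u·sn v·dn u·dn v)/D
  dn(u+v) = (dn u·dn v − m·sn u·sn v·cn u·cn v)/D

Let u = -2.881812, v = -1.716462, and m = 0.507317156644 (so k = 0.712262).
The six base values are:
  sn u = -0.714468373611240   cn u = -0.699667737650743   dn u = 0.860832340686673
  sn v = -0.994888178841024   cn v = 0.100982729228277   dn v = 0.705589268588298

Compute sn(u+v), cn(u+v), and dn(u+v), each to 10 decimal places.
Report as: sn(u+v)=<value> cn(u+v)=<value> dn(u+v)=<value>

sn(u+v)=0.7373000508 cn(u+v)=-0.6755654188 dn(u+v)=0.8510091821

m = k² = 0.507317156644
D = 1 − m·sn²u·sn²v = 0.7436731447060629
sn(u+v) = (sn u·cn v·dn v + sn v·cn u·dn u)/D = 0.5483102473463454/0.7436731447060629 = 0.7373000507676867
cn(u+v) = (cn u·cn v − sn u·sn v·dn u·dn v)/D = -0.5023998594864396/0.7436731447060629 = -0.6755654188440721
dn(u+v) = (dn u·dn v − m·sn u·sn v·cn u·cn v)/D = 0.632872674643658/0.7436731447060629 = 0.8510091821236885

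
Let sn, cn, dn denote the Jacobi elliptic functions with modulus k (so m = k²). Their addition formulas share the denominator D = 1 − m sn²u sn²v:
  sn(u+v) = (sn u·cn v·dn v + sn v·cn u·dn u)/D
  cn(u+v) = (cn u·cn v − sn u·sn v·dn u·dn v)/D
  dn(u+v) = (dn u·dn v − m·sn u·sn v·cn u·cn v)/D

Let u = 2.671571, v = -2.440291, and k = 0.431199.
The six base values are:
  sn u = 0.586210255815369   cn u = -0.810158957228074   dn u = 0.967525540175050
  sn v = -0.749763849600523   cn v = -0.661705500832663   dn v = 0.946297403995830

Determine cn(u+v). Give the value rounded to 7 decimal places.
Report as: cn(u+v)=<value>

m = k² = 0.185932577601
D = 1 − m·sn²u·sn²v = 0.9640820693200194
cn(u+v) = (cn u·cn v − sn u·sn v·dn u·dn v)/D = 0.9384959262153675/0.9640820693200194 = 0.973460617183039

cn(u+v)=0.9734606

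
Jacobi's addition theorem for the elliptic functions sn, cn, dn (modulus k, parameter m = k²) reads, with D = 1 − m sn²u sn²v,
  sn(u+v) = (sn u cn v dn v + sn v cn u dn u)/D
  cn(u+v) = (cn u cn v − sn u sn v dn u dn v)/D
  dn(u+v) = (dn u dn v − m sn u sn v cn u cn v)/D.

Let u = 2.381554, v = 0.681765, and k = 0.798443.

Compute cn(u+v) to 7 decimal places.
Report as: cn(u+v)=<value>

sn u = 0.9717861430914033, cn u = -0.2358637150888932, dn u = 0.6308364319582911
sn v = 0.6062839512799298, cn v = 0.7952482445251896, dn v = 0.8750219870557414
m = k² = 0.637511224249
D = 1 − m·sn²u·sn²v = 0.7787000150790234
cn(u+v) = (cn u·cn v − sn u·sn v·dn u·dn v)/D = -0.5127941454359025/0.7787000150790234 = -0.6585259220572425

cn(u+v)=-0.6585259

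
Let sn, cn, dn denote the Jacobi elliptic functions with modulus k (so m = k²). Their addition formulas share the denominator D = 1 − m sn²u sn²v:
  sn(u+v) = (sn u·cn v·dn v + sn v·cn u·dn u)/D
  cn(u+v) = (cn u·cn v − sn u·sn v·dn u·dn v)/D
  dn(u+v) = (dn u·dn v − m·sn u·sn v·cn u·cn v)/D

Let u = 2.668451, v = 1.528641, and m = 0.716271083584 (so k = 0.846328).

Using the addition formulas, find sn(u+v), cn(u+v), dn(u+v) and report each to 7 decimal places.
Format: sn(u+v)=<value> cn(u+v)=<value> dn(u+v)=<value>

sn u = 0.9510004050226318, cn u = -0.3091896337958151, dn u = 0.5934670706566781
sn v = 0.9504386720880686, cn v = 0.3109120946497078, dn v = 0.5941112806373657
m = k² = 0.716271083584
D = 1 − m·sn²u·sn²v = 0.4148233070683486
sn(u+v) = (sn u·cn v·dn v + sn v·cn u·dn u)/D = 0.001265688207761283/0.4148233070683486 = 0.003051150179352727
cn(u+v) = (cn u·cn v − sn u·sn v·dn u·dn v)/D = -0.4148213761614536/0.4148233070683486 = -0.9999953452304581
dn(u+v) = (dn u·dn v − m·sn u·sn v·cn u·cn v)/D = 0.4148219240164879/0.4148233070683486 = 0.999996665925378

sn(u+v)=0.0030512 cn(u+v)=-0.9999953 dn(u+v)=0.9999967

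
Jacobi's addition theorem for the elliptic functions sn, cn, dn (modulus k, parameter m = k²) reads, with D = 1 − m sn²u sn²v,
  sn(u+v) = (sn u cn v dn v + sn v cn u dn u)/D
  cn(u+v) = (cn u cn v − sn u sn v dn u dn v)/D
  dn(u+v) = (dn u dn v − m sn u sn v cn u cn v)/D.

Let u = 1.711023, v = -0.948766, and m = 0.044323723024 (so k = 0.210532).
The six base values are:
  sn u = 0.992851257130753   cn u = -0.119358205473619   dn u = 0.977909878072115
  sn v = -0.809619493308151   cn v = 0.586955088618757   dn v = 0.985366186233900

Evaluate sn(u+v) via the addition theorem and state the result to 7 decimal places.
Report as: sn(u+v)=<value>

sn(u+v)=0.6884480

m = k² = 0.044323723024
D = 1 − m·sn²u·sn²v = 0.971360427910948
sn(u+v) = (sn u·cn v·dn v + sn v·cn u·dn u)/D = 0.6687311663825736/0.971360427910948 = 0.6884480231717668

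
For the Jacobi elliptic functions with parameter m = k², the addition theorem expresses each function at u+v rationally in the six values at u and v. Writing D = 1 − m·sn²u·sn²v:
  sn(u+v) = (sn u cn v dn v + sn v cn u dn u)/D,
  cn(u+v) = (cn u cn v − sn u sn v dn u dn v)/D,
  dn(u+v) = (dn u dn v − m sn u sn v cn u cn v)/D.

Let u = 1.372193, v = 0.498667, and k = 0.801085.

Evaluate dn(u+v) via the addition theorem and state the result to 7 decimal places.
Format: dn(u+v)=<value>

dn(u+v)=0.6016232

sn u = 0.9250581297158907, cn u = 0.3798255608125109, dn u = 0.6714496356159408
sn v = 0.4672064630086334, cn v = 0.8841482460102279, dn v = 0.9273189327743358
m = k² = 0.641737177225
D = 1 − m·sn²u·sn²v = 0.8801293302572038
dn(u+v) = (dn u·dn v − m·sn u·sn v·cn u·cn v)/D = 0.5295062202897166/0.8801293302572038 = 0.6016231956898617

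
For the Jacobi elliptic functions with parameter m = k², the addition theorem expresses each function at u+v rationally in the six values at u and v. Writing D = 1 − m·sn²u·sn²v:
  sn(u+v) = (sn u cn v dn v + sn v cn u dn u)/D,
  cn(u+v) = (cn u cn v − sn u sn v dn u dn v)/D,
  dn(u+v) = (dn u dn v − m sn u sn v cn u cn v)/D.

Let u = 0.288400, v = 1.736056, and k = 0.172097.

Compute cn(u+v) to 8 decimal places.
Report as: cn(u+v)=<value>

sn u = 0.2843070360837774, cn u = 0.9587332836786557, dn u = 0.9988022891687857
sn v = 0.9885971539117197, cn v = -0.1505844191065183, dn v = 0.985420832125424
m = k² = 0.029617377409
D = 1 − m·sn²u·sn²v = 0.9976602981049141
cn(u+v) = (cn u·cn v − sn u·sn v·dn u·dn v)/D = -0.421005998752293/0.9976602981049141 = -0.4219933373634358

cn(u+v)=-0.42199334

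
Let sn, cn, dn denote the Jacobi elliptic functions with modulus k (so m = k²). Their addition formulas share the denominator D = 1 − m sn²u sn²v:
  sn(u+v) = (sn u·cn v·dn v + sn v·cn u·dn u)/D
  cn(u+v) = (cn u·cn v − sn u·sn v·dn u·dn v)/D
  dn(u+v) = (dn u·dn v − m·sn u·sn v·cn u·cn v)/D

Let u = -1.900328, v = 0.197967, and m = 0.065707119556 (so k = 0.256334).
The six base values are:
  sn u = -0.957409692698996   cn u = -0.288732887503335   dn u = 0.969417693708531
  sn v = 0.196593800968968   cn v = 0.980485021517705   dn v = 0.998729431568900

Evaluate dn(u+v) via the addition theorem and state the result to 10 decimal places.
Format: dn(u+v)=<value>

m = k² = 0.065707119556
D = 1 − m·sn²u·sn²v = 0.997672189043883
dn(u+v) = (dn u·dn v − m·sn u·sn v·cn u·cn v)/D = 0.9646847792369856/0.997672189043883 = 0.966935622573071

dn(u+v)=0.9669356226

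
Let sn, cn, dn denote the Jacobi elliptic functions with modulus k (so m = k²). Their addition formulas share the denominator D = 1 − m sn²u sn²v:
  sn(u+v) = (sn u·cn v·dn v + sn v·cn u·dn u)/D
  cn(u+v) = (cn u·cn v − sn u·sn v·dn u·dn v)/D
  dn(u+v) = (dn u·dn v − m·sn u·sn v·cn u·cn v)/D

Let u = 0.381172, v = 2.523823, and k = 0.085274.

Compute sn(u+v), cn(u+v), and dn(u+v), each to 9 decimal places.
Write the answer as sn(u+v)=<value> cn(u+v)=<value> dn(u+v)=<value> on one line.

sn(u+v)=0.239950860 cn(u+v)=-0.970785035 dn(u+v)=0.999790640

sn u = 0.3719480951807781, cn u = 0.9282535292103073, dn u = 0.9994968734694597
sn v = 0.5836630241084518, cn v = -0.8119959816948461, dn v = 0.9987606418034841
m = k² = 0.007271655076
D = 1 − m·sn²u·sn²v = 0.9996572935247607
sn(u+v) = (sn u·cn v·dn v + sn v·cn u·dn u)/D = 0.2398686271740189/0.9996572935247607 = 0.2399508598874416
cn(u+v) = (cn u·cn v − sn u·sn v·dn u·dn v)/D = -0.9704523410219077/0.9996572935247607 = -0.970785035339584
dn(u+v) = (dn u·dn v − m·sn u·sn v·cn u·cn v)/D = 0.9994480054421804/0.9996572935247607 = 0.9997906401684498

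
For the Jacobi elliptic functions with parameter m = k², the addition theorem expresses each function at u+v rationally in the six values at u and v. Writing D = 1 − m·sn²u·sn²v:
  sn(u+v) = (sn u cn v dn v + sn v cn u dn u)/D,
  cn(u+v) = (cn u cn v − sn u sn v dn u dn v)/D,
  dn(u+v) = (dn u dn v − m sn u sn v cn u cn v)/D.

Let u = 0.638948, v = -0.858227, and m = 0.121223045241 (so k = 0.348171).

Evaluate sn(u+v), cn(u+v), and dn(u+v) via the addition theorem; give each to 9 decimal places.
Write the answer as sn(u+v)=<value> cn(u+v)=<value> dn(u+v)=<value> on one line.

sn(u+v)=-0.217320066 cn(u+v)=0.976100399 dn(u+v)=0.997133329

sn u = 0.592452557710896, cn u = 0.8056053418776575, dn u = 0.9784941017212611
sn v = -0.7494505146559854, cn v = 0.6620603643791694, dn v = 0.9653558493533026
m = k² = 0.121223045241
D = 1 − m·sn²u·sn²v = 0.976101080217788
sn(u+v) = (sn u·cn v·dn v + sn v·cn u·dn u)/D = -0.2121263512699793/0.976101080217788 = -0.2173200660966891
cn(u+v) = (cn u·cn v − sn u·sn v·dn u·dn v)/D = 0.9527726538367996/0.976101080217788 = 0.9761003989711974
dn(u+v) = (dn u·dn v − m·sn u·sn v·cn u·cn v)/D = 0.9733029199827741/0.976101080217788 = 0.9971333294351139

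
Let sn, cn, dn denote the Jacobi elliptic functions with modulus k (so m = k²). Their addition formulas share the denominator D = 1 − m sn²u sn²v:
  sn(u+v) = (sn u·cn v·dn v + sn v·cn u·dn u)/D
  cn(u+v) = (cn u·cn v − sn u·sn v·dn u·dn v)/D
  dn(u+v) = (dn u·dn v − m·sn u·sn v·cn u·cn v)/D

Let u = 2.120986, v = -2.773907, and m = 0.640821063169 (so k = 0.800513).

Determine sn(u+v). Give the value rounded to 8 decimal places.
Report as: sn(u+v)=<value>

sn u = 0.9971999534296476, cn u = -0.07478136719737542, dn u = 0.6022977422064713
sn v = -0.8798226883089856, cn v = -0.4753020483195392, dn v = 0.7098930402896245
m = k² = 0.640821063169
D = 1 − m·sn²u·sn²v = 0.5067221761577784
sn(u+v) = (sn u·cn v·dn v + sn v·cn u·dn u)/D = -0.2968410577449182/0.5067221761577784 = -0.5858063288165439

sn(u+v)=-0.58580633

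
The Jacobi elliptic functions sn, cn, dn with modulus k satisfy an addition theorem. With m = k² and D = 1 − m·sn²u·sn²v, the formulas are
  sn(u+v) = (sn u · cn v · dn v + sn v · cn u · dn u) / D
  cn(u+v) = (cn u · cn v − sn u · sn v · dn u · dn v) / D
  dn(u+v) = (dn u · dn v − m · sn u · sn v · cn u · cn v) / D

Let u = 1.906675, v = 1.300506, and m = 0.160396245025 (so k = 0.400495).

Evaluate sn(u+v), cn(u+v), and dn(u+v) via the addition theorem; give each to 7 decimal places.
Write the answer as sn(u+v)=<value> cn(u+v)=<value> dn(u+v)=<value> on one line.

sn(u+v)=0.0731214 cn(u+v)=-0.9973230 dn(u+v)=0.9995711

sn u = 0.9702248125339264, cn u = -0.2422061377081664, dn u = 0.9214191284763231
sn v = 0.9516620685620655, cn v = 0.307147045012923, dn v = 0.9245190239350357
m = k² = 0.160396245025
D = 1 − m·sn²u·sn²v = 0.8632571994657201
sn(u+v) = (sn u·cn v·dn v + sn v·cn u·dn u)/D = 0.06312259683589384/0.8632571994657201 = 0.0731214253121331
cn(u+v) = (cn u·cn v − sn u·sn v·dn u·dn v)/D = -0.8609462992533804/0.8632571994657201 = -0.9973230455375641
dn(u+v) = (dn u·dn v − m·sn u·sn v·cn u·cn v)/D = 0.8628869564717342/0.8632571994657201 = 0.9995711092890797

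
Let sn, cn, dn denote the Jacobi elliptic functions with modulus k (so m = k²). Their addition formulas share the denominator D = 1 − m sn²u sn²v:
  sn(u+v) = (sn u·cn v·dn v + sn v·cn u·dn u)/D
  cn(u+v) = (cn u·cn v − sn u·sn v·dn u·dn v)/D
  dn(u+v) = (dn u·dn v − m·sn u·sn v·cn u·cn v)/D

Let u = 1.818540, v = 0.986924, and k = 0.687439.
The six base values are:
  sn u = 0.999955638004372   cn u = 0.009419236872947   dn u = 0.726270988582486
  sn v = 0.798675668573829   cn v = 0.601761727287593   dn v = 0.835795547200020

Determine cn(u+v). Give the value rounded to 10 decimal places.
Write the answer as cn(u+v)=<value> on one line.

m = k² = 0.472572378721
D = 1 − m·sn²u·sn²v = 0.6985809416009544
cn(u+v) = (cn u·cn v − sn u·sn v·dn u·dn v)/D = -0.4791177155883512/0.6985809416009544 = -0.6858442408840211

cn(u+v)=-0.6858442409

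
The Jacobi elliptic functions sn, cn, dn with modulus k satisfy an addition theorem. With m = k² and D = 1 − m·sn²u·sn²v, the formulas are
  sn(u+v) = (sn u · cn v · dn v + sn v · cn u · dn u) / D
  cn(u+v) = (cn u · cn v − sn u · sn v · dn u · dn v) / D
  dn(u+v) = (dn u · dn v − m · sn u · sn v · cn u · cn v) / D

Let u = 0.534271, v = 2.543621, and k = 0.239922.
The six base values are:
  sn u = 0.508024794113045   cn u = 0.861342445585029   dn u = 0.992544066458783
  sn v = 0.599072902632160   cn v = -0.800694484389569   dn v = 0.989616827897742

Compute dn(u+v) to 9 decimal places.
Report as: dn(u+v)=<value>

dn(u+v)=0.999650430

m = k² = 0.057562566084
D = 1 − m·sn²u·sn²v = 0.994668255678806
dn(u+v) = (dn u·dn v − m·sn u·sn v·cn u·cn v)/D = 0.994320549437423/0.994668255678806 = 0.999650429940437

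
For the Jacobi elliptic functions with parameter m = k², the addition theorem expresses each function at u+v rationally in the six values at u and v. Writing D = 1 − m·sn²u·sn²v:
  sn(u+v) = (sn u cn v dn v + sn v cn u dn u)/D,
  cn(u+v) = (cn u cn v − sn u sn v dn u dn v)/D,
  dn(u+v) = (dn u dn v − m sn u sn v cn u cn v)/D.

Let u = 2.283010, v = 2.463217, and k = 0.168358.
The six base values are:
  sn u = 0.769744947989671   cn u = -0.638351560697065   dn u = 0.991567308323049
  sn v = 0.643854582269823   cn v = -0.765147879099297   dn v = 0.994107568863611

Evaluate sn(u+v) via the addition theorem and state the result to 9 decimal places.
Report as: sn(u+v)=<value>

m = k² = 0.028344416164
D = 1 − m·sn²u·sn²v = 0.9930379555453528
sn(u+v) = (sn u·cn v·dn v + sn v·cn u·dn u)/D = -0.9930379509523181/0.9930379555453528 = -0.9999999953747642

sn(u+v)=-0.999999995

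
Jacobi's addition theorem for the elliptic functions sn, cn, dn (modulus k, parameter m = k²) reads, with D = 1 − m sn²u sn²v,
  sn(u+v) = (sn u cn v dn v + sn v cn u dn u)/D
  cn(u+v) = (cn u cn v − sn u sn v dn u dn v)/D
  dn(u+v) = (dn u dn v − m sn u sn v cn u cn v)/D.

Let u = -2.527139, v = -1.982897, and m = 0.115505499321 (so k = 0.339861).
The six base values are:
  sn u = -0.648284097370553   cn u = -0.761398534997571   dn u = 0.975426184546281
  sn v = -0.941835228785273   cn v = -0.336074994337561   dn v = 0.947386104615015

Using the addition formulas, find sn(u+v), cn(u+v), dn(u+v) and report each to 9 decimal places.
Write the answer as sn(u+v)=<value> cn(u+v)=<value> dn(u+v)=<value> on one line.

sn(u+v)=0.946662935 cn(u+v)=-0.322225523 dn(u+v)=0.946830161

m = k² = 0.115505499321
D = 1 − m·sn²u·sn²v = 0.9569390843520275
sn(u+v) = (sn u·cn v·dn v + sn v·cn u·dn u)/D = 0.9058987621834351/0.9569390843520275 = 0.9466629349733862
cn(u+v) = (cn u·cn v − sn u·sn v·dn u·dn v)/D = -0.3083501967487888/0.9569390843520275 = -0.3222255228059601
dn(u+v) = (dn u·dn v − m·sn u·sn v·cn u·cn v)/D = 0.9060587876084568/0.9569390843520275 = 0.9468301613179241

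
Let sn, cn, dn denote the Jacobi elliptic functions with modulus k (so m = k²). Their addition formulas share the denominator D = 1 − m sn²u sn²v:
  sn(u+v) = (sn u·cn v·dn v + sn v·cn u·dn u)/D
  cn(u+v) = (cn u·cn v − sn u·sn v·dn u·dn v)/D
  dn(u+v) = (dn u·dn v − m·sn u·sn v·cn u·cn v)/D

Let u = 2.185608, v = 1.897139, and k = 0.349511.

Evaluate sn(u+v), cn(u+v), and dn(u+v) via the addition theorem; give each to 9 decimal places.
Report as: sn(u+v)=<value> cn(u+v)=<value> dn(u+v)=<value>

sn u = 0.8623306029587312, cn u = -0.506345663752373, dn u = 0.9534996790005291
sn v = 0.9669460346902395, cn v = -0.254981109097953, dn v = 0.9411610935436979
m = k² = 0.122157939121
D = 1 − m·sn²u·sn²v = 0.9150675272155788
sn(u+v) = (sn u·cn v·dn v + sn v·cn u·dn u)/D = -0.6737825909378347/0.9150675272155788 = -0.7363200757304326
cn(u+v) = (cn u·cn v − sn u·sn v·dn u·dn v)/D = -0.6191652441097874/0.9150675272155788 = -0.6766333911922542
dn(u+v) = (dn u·dn v − m·sn u·sn v·cn u·cn v)/D = 0.8842459805675327/0.9150675272155788 = 0.9663177353240458

sn(u+v)=-0.736320076 cn(u+v)=-0.676633391 dn(u+v)=0.966317735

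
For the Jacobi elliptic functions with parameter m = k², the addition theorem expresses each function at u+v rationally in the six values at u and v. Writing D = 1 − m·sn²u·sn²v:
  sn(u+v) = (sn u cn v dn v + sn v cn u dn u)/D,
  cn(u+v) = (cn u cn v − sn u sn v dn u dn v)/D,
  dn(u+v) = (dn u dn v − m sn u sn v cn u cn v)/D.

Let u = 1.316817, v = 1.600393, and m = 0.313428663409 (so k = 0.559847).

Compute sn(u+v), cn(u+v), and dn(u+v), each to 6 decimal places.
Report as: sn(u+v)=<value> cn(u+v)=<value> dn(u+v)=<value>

sn u = 0.9432842014155278, cn u = 0.331986318031135, dn u = 0.8491854039018688
sn v = 0.9949342501920861, cn v = 0.1005277961297839, dn v = 0.8305051449711944
m = k² = 0.313428663409
D = 1 − m·sn²u·sn²v = 0.7239342081813751
sn(u+v) = (sn u·cn v·dn v + sn v·cn u·dn u)/D = 0.3592435248292991/0.7239342081813751 = 0.4962378083110198
cn(u+v) = (cn u·cn v − sn u·sn v·dn u·dn v)/D = -0.6285100060010304/0.7239342081813751 = -0.8681866375398066
dn(u+v) = (dn u·dn v − m·sn u·sn v·cn u·cn v)/D = 0.6954357744303631/0.7239342081813751 = 0.9606339451445401

sn(u+v)=0.496238 cn(u+v)=-0.868187 dn(u+v)=0.960634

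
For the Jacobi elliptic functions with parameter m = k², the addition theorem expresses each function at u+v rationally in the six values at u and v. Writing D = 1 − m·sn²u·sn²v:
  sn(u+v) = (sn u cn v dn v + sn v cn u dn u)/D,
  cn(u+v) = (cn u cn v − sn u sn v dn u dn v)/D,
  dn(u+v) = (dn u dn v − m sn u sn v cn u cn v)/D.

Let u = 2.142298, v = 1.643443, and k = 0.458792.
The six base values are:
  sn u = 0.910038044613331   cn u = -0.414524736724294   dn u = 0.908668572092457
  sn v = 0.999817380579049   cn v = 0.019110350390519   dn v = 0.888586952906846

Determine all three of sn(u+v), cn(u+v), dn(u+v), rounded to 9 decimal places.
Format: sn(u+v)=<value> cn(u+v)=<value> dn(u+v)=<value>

sn(u+v)=-0.437355936 cn(u+v)=-0.899288488 dn(u+v)=0.979661885

m = k² = 0.210490099264
D = 1 − m·sn²u·sn²v = 0.8257422370507358
sn(u+v) = (sn u·cn v·dn v + sn v·cn u·dn u)/D = -0.3611432688184277/0.8257422370507358 = -0.4373559358042601
cn(u+v) = (cn u·cn v − sn u·sn v·dn u·dn v)/D = -0.7425804881874384/0.8257422370507358 = -0.8992884884267006
dn(u+v) = (dn u·dn v − m·sn u·sn v·cn u·cn v)/D = 0.8089481963566636/0.8257422370507358 = 0.9796618848588215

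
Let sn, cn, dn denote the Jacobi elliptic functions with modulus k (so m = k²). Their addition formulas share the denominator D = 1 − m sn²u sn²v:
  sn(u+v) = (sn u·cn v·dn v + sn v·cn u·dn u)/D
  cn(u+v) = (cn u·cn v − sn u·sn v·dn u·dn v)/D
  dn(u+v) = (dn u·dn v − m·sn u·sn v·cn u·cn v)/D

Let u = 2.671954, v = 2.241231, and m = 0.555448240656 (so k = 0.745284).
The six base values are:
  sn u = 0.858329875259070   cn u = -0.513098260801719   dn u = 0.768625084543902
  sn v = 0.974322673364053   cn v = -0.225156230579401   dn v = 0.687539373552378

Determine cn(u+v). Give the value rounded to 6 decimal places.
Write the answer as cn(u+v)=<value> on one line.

cn(u+v)=-0.533774

m = k² = 0.555448240656
D = 1 − m·sn²u·sn²v = 0.6115298336105258
cn(u+v) = (cn u·cn v − sn u·sn v·dn u·dn v)/D = -0.3264186874189775/0.6115298336105258 = -0.5337739378825935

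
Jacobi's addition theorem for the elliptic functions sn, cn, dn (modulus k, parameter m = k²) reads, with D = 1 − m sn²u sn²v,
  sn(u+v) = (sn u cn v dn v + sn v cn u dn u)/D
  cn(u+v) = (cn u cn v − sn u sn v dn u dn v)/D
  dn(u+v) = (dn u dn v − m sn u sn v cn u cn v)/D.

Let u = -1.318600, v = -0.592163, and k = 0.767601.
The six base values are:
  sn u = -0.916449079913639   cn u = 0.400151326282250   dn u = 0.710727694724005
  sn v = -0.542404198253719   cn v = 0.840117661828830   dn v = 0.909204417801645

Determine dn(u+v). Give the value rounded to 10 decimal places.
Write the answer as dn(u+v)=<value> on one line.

dn(u+v)=0.6410688844

m = k² = 0.589211295201
D = 1 − m·sn²u·sn²v = 0.8544092351888001
dn(u+v) = (dn u·dn v − m·sn u·sn v·cn u·cn v)/D = 0.5477351752059058/0.8544092351888001 = 0.6410688843793595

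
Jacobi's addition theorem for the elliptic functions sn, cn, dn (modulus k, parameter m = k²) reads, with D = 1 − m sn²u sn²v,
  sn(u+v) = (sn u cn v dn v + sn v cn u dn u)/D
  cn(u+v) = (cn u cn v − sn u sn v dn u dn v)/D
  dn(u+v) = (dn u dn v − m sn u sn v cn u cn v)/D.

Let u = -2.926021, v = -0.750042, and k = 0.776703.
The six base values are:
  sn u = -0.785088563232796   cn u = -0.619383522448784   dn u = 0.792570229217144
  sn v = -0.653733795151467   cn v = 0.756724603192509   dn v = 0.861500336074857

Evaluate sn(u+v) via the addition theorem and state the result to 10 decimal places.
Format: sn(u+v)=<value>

m = k² = 0.603267550209
D = 1 − m·sn²u·sn²v = 0.8410907638117882
sn(u+v) = (sn u·cn v·dn v + sn v·cn u·dn u)/D = -0.1908926087630372/0.8410907638117882 = -0.2269583937623092

sn(u+v)=-0.2269583938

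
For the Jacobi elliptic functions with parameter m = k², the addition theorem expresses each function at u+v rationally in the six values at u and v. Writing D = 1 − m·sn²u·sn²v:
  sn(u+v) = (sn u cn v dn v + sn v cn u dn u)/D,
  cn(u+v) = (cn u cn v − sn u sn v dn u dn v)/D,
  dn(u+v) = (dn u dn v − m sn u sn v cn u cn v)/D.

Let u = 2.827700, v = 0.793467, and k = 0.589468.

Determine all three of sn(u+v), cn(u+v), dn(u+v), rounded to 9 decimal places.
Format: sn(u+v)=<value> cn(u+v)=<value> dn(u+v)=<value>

sn u = 0.5994062453297232, cn u = -0.8004449719123256, dn u = 0.9354984475304069
sn v = 0.694778995914028, cn v = 0.7192232941421565, dn v = 0.9122876792178099
m = k² = 0.347472523024
D = 1 − m·sn²u·sn²v = 0.9397362217553593
sn(u+v) = (sn u·cn v·dn v + sn v·cn u·dn u)/D = -0.1269674090834363/0.9397362217553593 = -0.135109625599267
cn(u+v) = (cn u·cn v − sn u·sn v·dn u·dn v)/D = -0.9311194571641585/0.9397362217553593 = -0.990830656101448
dn(u+v) = (dn u·dn v − m·sn u·sn v·cn u·cn v)/D = 0.9367511185986933/0.9397362217553593 = 0.9968234669606647

sn(u+v)=-0.135109626 cn(u+v)=-0.990830656 dn(u+v)=0.996823467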